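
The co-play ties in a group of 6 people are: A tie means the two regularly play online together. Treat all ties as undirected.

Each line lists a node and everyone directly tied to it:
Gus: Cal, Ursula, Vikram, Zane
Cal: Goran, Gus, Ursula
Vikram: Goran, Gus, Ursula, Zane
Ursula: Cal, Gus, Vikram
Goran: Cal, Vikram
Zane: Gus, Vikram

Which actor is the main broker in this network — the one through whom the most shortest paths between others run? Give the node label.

Vikram

Unnormalized betweenness of each node: Cal:1, Goran:1/3, Gus:11/6, Ursula:1/3, Vikram:5/2, Zane:0.
Vikram has the largest value, 5/2, making it the main broker — the node through which the most shortest paths run.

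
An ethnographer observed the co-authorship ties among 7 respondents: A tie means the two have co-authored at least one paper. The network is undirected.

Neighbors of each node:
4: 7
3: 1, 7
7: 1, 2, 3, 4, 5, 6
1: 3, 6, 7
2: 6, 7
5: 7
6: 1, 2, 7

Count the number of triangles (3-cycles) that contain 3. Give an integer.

3's neighbors: 1 and 7.
Neighbor pairs that are themselves tied: 3–1–7. Each forms one triangle with 3, for 1 in total.

1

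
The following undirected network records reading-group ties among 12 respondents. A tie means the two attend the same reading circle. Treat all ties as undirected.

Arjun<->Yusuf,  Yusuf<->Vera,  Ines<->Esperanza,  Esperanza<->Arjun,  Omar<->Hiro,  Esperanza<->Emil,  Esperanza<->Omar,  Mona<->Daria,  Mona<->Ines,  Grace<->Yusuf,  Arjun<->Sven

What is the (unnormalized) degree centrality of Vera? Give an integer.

1

Vera is directly tied to Yusuf. That is 1 neighbor, so the degree of Vera is 1.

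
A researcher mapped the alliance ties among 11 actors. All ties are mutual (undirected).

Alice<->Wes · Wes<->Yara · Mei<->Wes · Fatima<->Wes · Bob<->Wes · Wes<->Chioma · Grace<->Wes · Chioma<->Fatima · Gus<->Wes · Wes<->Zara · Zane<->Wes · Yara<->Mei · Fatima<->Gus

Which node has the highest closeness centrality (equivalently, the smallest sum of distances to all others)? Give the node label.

Wes

Farness (sum of distances to all others) for each node — Alice:19, Bob:19, Chioma:18, Fatima:17, Grace:19, Gus:18, Mei:18, Wes:10, Yara:18, Zane:19, Zara:19.
The smallest farness is 10, for Wes, so Wes has the highest closeness.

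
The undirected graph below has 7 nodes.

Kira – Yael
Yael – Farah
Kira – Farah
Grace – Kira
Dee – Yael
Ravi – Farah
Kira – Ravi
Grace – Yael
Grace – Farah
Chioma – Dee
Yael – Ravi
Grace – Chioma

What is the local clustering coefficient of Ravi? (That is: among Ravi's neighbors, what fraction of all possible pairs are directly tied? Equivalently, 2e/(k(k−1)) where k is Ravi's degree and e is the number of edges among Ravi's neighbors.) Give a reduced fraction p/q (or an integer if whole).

Ravi's neighbors: Farah, Kira, and Yael (k = 3).
Possible neighbor pairs: C(3,2) = 3. Edges among them: Farah–Kira, Farah–Yael, Kira–Yael → e = 3.
Clustering(Ravi) = 3/3 = 1.

1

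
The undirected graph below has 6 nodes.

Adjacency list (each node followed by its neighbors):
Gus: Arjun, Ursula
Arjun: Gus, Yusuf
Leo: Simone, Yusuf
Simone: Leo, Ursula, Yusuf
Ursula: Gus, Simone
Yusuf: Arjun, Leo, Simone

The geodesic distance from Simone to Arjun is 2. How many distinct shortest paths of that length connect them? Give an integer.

The shortest distance is 2, and the only length-2 path is Simone–Yusuf–Arjun. So there is exactly 1 shortest path.

1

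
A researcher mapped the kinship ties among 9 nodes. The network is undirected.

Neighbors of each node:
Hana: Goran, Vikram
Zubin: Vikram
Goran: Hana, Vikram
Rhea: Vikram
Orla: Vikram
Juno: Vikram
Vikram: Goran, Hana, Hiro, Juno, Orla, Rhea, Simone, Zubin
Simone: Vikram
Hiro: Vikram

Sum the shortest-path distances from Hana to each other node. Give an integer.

Distances from Hana: Goran:1, Hiro:2, Juno:2, Orla:2, Rhea:2, Simone:2, Vikram:1, Zubin:2.
Sum = 1 + 2 + 2 + 2 + 2 + 2 + 1 + 2 = 14.

14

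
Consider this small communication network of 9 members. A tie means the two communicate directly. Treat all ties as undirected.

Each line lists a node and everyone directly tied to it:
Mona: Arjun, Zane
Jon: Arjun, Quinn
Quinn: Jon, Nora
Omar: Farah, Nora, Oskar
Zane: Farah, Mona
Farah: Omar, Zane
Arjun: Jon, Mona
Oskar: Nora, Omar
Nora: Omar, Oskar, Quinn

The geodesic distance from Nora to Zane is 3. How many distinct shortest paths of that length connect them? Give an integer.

The shortest distance is 3, and the only length-3 path is Nora–Omar–Farah–Zane. So there is exactly 1 shortest path.

1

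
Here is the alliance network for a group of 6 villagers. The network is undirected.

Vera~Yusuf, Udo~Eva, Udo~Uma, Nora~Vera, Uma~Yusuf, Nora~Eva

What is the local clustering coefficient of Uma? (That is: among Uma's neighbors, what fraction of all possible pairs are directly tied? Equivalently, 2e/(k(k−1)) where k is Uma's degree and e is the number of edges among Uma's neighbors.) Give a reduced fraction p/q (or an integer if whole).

0

Uma's neighbors: Udo and Yusuf (k = 2).
Possible neighbor pairs: C(2,2) = 1. Edges among them: none → e = 0.
Clustering(Uma) = 0/1.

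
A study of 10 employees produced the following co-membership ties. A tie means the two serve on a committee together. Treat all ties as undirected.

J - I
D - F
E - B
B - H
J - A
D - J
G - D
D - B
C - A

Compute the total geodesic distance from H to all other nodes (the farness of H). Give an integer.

Distances from H: A:4, B:1, C:5, D:2, E:2, F:3, G:3, I:4, J:3.
Sum = 4 + 1 + 5 + 2 + 2 + 3 + 3 + 4 + 3 = 27.

27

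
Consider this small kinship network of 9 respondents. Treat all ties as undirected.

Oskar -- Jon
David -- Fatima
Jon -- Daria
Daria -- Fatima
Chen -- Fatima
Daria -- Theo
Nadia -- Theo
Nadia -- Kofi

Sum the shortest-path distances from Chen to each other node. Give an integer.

Distances from Chen: Daria:2, David:2, Fatima:1, Jon:3, Kofi:5, Nadia:4, Oskar:4, Theo:3.
Sum = 2 + 2 + 1 + 3 + 5 + 4 + 4 + 3 = 24.

24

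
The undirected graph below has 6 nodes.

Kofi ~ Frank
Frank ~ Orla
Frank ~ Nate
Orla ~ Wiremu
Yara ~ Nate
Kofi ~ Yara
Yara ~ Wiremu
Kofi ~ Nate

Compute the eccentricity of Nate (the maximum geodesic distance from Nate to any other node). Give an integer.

Distances from Nate: Frank:1, Kofi:1, Orla:2, Wiremu:2, Yara:1.
The largest is 2 (to Orla and Wiremu), so the eccentricity of Nate is 2.

2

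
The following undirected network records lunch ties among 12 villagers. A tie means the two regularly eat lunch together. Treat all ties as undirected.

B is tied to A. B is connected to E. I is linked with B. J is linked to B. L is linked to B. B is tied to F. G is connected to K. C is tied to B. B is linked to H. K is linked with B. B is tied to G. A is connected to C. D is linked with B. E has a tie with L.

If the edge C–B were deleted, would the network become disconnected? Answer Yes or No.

No

Even without that edge, C still reaches B via C – A – B, so the network stays connected. Not a bridge.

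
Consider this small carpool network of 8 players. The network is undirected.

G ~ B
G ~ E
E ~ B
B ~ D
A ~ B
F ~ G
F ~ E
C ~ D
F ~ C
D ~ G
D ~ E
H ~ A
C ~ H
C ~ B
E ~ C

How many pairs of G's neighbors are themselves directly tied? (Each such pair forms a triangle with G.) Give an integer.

4

G's neighbors: B, D, E, and F.
Neighbor pairs that are themselves tied: G–B–D; G–B–E; G–D–E; G–E–F. Each forms one triangle with G, for 4 in total.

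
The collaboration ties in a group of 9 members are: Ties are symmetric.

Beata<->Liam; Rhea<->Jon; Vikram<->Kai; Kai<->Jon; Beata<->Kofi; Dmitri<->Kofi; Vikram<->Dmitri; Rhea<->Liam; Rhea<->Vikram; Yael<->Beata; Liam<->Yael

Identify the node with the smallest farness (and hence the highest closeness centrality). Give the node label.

Farness (sum of distances to all others) for each node — Beata:17, Dmitri:17, Jon:19, Kai:20, Kofi:18, Liam:15, Rhea:14, Vikram:15, Yael:19.
The smallest farness is 14, for Rhea, so Rhea has the highest closeness.

Rhea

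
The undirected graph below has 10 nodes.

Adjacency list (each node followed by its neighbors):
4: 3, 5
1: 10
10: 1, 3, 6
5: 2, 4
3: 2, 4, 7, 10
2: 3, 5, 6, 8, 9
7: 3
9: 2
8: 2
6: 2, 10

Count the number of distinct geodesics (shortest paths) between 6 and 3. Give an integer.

2

The shortest distance is 2. The length-2 paths are: 6–2–3; 6–10–3.
That gives 2 distinct shortest paths.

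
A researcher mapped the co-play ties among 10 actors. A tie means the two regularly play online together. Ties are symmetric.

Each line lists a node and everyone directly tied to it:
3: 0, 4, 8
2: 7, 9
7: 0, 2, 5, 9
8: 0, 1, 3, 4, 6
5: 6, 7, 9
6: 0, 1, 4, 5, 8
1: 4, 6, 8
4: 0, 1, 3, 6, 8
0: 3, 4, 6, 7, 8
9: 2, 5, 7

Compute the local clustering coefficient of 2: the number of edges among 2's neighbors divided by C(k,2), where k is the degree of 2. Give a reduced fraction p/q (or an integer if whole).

1

2's neighbors: 7 and 9 (k = 2).
Possible neighbor pairs: C(2,2) = 1. Edges among them: 7–9 → e = 1.
Clustering(2) = 1/1.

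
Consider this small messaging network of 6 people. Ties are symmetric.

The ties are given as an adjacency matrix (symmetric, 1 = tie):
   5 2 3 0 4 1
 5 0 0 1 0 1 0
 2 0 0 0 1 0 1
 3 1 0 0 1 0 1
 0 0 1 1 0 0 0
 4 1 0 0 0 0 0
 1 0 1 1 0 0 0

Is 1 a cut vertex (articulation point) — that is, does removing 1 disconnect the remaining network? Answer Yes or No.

Even without 1, every remaining node can still reach every other (the residual graph is connected), so 1 is not a cut vertex.

No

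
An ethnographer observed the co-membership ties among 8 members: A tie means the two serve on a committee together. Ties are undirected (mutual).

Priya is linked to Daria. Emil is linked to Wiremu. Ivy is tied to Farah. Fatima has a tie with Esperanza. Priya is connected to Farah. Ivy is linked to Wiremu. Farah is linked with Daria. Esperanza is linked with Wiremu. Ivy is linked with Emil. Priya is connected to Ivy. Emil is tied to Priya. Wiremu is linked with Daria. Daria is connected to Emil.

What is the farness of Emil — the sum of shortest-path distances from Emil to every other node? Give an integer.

Distances from Emil: Daria:1, Esperanza:2, Farah:2, Fatima:3, Ivy:1, Priya:1, Wiremu:1.
Sum = 1 + 2 + 2 + 3 + 1 + 1 + 1 = 11.

11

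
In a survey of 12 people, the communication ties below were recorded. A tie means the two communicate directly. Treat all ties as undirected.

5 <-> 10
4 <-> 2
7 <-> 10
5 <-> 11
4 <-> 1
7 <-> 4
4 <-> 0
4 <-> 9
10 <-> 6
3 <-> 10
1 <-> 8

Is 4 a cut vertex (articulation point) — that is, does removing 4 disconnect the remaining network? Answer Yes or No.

Yes

Removing 4 leaves {3, 5, 6, 7, 10, and 11} with no path to {0}, so the network splits into 5 components. 4 is a cut vertex.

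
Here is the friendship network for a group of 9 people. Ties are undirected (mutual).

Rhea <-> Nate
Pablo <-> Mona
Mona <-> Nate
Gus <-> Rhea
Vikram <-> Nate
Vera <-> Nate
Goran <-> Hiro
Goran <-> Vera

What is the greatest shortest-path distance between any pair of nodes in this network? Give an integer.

5

Eccentricity of each node (its greatest distance to any other): Goran:4, Gus:5, Hiro:5, Mona:4, Nate:3, Pablo:5, Rhea:4, Vera:3, Vikram:4.
The maximum eccentricity is 5, realized for instance by the pair Gus–Hiro via Gus – Rhea – Nate – Vera – Goran – Hiro. So the diameter is 5.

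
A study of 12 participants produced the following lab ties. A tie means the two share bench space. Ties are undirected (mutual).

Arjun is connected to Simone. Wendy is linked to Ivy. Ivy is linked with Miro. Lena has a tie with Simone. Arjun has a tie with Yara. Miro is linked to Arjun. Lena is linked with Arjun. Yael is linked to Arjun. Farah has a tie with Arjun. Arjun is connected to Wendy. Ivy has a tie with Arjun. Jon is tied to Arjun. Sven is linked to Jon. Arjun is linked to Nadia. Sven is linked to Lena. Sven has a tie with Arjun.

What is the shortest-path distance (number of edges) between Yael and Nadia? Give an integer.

One shortest route is Yael – Arjun – Nadia, which uses 2 edges, and Yael and Nadia are not directly tied, so nothing shorter exists. So d(Yael,Nadia) = 2.

2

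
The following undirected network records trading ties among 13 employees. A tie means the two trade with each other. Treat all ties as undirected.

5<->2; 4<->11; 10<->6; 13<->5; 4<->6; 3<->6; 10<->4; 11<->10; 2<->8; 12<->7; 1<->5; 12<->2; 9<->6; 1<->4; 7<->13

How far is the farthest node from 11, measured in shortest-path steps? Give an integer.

5

Distances from 11: 1:2, 2:4, 3:3, 4:1, 5:3, 6:2, 7:5, 8:5, 9:3, 10:1, 12:5, 13:4.
The largest is 5 (to 7, 12, and 8), so the eccentricity of 11 is 5.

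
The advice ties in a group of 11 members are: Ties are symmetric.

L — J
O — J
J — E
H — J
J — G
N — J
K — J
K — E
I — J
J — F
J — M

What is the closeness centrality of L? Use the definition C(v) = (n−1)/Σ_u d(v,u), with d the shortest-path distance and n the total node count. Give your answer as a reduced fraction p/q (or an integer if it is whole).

10/19

Distances from L: E:2, F:2, G:2, H:2, I:2, J:1, K:2, M:2, N:2, O:2. Sum = 19.
n = 11, so closeness = 10/19.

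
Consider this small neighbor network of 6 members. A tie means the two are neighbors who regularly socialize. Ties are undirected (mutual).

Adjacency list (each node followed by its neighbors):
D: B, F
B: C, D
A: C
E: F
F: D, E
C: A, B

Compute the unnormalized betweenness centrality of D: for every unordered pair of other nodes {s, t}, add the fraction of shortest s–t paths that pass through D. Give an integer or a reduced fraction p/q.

Pairs whose geodesics pass through D — A–E: 1; A–F: 1; E–C: 1; E–B: 1; C–F: 1; F–B: 1.
All other pairs contribute 0.
Summing the contributions gives betweenness(D) = 6.

6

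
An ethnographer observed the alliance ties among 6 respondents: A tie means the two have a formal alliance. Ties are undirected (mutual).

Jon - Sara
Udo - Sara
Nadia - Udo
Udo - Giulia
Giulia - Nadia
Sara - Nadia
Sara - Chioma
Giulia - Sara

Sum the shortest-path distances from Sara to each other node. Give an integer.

Distances from Sara: Chioma:1, Giulia:1, Jon:1, Nadia:1, Udo:1.
Sum = 1 + 1 + 1 + 1 + 1 = 5.

5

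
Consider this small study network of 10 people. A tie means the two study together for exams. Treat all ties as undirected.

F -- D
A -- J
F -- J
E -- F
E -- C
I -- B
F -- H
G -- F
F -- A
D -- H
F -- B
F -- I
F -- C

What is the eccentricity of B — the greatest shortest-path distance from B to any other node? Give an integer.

Distances from B: A:2, C:2, D:2, E:2, F:1, G:2, H:2, I:1, J:2.
The largest is 2 (to J, D, H, A, C, E, and G), so the eccentricity of B is 2.

2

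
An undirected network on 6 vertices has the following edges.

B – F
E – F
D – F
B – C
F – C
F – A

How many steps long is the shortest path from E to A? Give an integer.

2

One shortest route is E – F – A, which uses 2 edges, and E and A are not directly tied, so nothing shorter exists. So d(E,A) = 2.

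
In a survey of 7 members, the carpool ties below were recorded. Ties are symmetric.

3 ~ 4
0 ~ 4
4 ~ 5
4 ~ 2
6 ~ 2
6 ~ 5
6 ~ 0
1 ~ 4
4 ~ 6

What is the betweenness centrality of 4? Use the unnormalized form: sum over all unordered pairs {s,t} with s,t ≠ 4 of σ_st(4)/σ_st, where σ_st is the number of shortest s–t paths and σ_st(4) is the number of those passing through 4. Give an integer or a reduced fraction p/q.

Pairs whose geodesics pass through 4 — 6–1: 1; 6–3: 1; 1–2: 1; 1–3: 1; 1–0: 1; 1–5: 1; 2–3: 1; 2–0: 1/2; 2–5: 1/2; 3–0: 1; 3–5: 1; 0–5: 1/2.
All other pairs contribute 0.
Summing the contributions gives betweenness(4) = 21/2.

21/2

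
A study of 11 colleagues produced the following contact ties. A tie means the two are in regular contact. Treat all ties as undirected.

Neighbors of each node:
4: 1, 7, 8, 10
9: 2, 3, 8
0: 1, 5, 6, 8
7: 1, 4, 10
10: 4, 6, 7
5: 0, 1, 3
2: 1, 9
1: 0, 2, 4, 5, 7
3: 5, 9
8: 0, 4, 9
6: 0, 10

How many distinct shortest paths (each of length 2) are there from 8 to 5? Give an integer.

1

The shortest distance is 2, and the only length-2 path is 8–0–5. So there is exactly 1 shortest path.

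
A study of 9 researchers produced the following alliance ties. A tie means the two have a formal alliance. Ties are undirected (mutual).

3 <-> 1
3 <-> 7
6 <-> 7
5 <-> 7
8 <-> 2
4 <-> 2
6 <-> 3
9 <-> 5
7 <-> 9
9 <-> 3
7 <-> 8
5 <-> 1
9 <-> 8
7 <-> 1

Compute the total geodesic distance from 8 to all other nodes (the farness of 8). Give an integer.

13

Distances from 8: 1:2, 2:1, 3:2, 4:2, 5:2, 6:2, 7:1, 9:1.
Sum = 2 + 1 + 2 + 2 + 2 + 2 + 1 + 1 = 13.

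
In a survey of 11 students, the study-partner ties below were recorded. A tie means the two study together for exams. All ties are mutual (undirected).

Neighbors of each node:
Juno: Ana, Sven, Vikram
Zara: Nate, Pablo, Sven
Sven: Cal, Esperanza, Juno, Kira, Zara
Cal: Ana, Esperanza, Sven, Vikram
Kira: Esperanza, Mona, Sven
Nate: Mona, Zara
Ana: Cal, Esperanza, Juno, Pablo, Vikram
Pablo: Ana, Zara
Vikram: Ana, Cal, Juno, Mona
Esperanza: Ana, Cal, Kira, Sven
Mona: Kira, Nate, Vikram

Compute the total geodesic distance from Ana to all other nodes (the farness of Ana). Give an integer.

16

Distances from Ana: Cal:1, Esperanza:1, Juno:1, Kira:2, Mona:2, Nate:3, Pablo:1, Sven:2, Vikram:1, Zara:2.
Sum = 1 + 1 + 1 + 2 + 2 + 3 + 1 + 2 + 1 + 2 = 16.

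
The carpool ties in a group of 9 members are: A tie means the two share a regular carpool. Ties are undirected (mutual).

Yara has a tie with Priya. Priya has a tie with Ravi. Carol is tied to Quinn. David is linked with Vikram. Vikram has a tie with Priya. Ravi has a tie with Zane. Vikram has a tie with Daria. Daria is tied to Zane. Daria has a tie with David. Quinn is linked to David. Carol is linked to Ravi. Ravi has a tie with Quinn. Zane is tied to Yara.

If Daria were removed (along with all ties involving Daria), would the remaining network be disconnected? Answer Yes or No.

No

Even without Daria, every remaining node can still reach every other (the residual graph is connected), so Daria is not a cut vertex.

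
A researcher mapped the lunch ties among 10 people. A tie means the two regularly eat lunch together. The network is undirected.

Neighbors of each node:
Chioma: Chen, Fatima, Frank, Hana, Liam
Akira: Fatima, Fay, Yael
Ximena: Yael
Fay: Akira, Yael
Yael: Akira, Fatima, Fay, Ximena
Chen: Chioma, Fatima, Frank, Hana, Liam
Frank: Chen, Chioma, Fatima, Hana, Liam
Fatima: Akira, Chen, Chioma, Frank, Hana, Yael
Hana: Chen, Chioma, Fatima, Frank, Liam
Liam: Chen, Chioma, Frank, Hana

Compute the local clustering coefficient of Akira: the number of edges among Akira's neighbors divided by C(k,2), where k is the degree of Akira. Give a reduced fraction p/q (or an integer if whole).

Akira's neighbors: Fatima, Fay, and Yael (k = 3).
Possible neighbor pairs: C(3,2) = 3. Edges among them: Fatima–Yael, Fay–Yael → e = 2.
Clustering(Akira) = 2/3.

2/3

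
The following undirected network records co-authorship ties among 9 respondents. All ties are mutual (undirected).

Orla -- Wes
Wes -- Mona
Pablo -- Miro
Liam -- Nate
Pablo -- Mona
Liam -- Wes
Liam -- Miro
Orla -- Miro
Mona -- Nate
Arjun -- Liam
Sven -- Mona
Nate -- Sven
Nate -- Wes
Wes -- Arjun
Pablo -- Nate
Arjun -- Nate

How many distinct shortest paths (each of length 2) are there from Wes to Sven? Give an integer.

The shortest distance is 2. The length-2 paths are: Wes–Mona–Sven; Wes–Nate–Sven.
That gives 2 distinct shortest paths.

2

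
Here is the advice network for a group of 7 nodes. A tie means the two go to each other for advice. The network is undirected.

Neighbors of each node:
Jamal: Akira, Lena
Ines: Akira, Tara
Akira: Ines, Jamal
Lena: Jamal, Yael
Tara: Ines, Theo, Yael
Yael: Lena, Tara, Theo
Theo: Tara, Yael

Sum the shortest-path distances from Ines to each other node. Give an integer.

Distances from Ines: Akira:1, Jamal:2, Lena:3, Tara:1, Theo:2, Yael:2.
Sum = 1 + 2 + 3 + 1 + 2 + 2 = 11.

11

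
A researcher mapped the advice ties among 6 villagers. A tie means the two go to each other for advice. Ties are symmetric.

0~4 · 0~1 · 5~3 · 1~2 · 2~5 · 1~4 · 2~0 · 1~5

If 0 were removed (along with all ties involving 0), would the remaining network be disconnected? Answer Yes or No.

Even without 0, every remaining node can still reach every other (the residual graph is connected), so 0 is not a cut vertex.

No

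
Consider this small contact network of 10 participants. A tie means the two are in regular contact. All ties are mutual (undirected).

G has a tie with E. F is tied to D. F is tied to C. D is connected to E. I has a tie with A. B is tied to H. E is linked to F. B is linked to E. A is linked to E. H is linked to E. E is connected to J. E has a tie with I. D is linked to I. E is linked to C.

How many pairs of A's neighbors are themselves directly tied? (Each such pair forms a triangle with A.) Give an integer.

A's neighbors: E and I.
Neighbor pairs that are themselves tied: A–E–I. Each forms one triangle with A, for 1 in total.

1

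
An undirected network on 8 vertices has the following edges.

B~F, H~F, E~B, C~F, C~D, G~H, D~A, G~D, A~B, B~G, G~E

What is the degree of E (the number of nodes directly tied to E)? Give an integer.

E is directly tied to B and G. That is 2 neighbors, so the degree of E is 2.

2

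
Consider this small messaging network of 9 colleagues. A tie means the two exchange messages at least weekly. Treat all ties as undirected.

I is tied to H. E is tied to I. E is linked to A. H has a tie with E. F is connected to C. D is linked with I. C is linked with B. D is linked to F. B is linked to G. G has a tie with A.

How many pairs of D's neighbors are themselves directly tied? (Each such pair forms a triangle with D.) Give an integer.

0

D's neighbors are F and I, but none of them are tied to each other, so no triangle contains D.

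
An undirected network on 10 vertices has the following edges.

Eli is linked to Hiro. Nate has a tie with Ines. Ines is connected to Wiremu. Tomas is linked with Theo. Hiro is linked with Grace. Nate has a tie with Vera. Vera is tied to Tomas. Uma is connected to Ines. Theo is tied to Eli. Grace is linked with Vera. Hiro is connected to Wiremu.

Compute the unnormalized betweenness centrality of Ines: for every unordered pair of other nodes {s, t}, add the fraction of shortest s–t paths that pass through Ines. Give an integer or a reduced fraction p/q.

32/3

Pairs whose geodesics pass through Ines — Theo–Uma: 2/2; Nate–Eli: 1/3; Nate–Uma: 1; Nate–Hiro: 1/2; Nate–Wiremu: 1; Grace–Uma: 2/2; Eli–Uma: 1; Uma–Hiro: 1; Uma–Vera: 1; Uma–Tomas: 1; Uma–Wiremu: 1; Vera–Wiremu: 1/2; Tomas–Wiremu: 1/3.
All other pairs contribute 0.
Summing the contributions gives betweenness(Ines) = 32/3.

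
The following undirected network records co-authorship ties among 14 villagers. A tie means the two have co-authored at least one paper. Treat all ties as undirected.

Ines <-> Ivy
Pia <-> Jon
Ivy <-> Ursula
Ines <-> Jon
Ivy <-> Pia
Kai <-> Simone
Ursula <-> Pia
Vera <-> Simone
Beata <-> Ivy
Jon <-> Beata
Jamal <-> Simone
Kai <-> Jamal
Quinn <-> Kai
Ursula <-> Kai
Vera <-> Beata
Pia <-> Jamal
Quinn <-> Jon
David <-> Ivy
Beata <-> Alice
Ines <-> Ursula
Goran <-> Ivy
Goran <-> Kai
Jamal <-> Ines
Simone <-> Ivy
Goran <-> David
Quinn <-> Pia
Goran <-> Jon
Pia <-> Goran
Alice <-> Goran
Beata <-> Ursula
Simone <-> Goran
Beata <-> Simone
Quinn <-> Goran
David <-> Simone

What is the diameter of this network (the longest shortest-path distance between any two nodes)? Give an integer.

Eccentricity of each node (its greatest distance to any other): Alice:3, Beata:2, David:2, Goran:2, Ines:3, Ivy:2, Jamal:3, Jon:2, Kai:2, Pia:3, Quinn:3, Simone:2, Ursula:2, Vera:3.
The maximum eccentricity is 3, realized for instance by the pair Ines–Vera via Ines – Jamal – Simone – Vera. So the diameter is 3.

3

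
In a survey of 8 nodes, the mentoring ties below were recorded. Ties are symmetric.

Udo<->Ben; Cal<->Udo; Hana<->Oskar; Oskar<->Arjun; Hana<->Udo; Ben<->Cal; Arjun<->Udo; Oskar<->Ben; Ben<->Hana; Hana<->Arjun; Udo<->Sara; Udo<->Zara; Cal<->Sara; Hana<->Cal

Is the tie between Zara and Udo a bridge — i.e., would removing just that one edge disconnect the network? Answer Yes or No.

Without the Zara–Udo edge there is no alternate route between Zara and Udo, so the network disconnects. It is a bridge.

Yes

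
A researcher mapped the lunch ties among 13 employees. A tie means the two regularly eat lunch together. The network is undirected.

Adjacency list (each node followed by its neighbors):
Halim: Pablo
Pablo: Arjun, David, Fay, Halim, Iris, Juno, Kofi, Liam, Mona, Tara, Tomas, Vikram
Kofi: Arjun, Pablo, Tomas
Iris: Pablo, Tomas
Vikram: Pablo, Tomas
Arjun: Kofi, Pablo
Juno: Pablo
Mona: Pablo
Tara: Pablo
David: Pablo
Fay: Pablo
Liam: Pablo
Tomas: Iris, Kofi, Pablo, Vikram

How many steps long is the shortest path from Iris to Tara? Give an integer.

2

One shortest route is Iris – Pablo – Tara, which uses 2 edges, and Iris and Tara are not directly tied, so nothing shorter exists. So d(Iris,Tara) = 2.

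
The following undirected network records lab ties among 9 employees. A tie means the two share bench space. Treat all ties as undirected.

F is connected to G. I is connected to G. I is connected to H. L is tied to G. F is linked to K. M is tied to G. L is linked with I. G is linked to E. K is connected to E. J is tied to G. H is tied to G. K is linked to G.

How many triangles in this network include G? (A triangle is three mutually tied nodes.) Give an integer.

4

G's neighbors: E, F, H, I, J, K, L, and M.
Neighbor pairs that are themselves tied: G–E–K; G–F–K; G–H–I; G–I–L. Each forms one triangle with G, for 4 in total.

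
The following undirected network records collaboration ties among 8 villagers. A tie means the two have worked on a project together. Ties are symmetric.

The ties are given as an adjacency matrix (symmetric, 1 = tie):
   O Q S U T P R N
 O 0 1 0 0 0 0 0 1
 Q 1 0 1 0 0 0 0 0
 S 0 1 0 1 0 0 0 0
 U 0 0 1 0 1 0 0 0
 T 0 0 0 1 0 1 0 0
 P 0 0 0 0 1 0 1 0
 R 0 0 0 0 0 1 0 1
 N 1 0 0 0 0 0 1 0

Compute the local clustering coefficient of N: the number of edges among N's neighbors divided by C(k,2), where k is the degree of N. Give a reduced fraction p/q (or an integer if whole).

N's neighbors: O and R (k = 2).
Possible neighbor pairs: C(2,2) = 1. Edges among them: none → e = 0.
Clustering(N) = 0/1.

0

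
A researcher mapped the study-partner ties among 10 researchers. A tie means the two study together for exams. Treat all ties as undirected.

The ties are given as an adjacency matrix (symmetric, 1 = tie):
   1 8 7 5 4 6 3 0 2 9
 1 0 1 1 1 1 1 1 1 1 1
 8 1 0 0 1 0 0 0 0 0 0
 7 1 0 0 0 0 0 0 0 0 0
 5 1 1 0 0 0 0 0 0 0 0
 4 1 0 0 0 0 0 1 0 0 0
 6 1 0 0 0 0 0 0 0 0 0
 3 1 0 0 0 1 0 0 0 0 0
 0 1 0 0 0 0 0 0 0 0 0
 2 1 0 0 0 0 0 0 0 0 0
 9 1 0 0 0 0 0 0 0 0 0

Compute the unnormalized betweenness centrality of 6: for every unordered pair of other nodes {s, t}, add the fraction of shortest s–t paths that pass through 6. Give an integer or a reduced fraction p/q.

No shortest path between any pair of other nodes passes through 6.
Summing the contributions gives betweenness(6) = 0.

0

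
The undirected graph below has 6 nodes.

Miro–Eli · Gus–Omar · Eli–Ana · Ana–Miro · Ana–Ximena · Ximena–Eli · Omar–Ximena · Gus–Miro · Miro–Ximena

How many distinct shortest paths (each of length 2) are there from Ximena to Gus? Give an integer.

The shortest distance is 2. The length-2 paths are: Ximena–Omar–Gus; Ximena–Miro–Gus.
That gives 2 distinct shortest paths.

2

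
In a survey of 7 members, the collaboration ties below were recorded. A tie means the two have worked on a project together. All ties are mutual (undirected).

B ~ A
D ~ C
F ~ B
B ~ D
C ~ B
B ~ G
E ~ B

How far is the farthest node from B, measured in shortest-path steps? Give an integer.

1

Distances from B: A:1, C:1, D:1, E:1, F:1, G:1.
The largest is 1 (to E, F, G, C, D, and A), so the eccentricity of B is 1.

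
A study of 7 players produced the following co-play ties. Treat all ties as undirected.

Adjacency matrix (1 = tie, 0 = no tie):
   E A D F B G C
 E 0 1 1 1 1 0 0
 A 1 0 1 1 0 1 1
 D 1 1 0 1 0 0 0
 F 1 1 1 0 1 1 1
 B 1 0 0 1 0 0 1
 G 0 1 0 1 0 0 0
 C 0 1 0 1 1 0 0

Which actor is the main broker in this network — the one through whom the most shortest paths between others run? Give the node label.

Unnormalized betweenness of each node: A:7/3, B:1/3, C:1/3, D:0, E:5/6, F:25/6, G:0.
F has the largest value, 25/6, making it the main broker — the node through which the most shortest paths run.

F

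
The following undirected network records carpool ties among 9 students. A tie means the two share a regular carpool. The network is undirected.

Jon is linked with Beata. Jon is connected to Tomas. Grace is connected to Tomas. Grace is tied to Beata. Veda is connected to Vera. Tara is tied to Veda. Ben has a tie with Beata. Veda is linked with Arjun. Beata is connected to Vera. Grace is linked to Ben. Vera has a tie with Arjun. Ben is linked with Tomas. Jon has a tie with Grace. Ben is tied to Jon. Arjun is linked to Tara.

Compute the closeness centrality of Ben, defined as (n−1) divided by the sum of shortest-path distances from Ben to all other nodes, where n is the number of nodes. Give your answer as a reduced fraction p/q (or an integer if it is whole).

Distances from Ben: Arjun:3, Beata:1, Grace:1, Jon:1, Tara:4, Tomas:1, Veda:3, Vera:2. Sum = 16.
n = 9, so closeness = 8/16 = 1/2.

1/2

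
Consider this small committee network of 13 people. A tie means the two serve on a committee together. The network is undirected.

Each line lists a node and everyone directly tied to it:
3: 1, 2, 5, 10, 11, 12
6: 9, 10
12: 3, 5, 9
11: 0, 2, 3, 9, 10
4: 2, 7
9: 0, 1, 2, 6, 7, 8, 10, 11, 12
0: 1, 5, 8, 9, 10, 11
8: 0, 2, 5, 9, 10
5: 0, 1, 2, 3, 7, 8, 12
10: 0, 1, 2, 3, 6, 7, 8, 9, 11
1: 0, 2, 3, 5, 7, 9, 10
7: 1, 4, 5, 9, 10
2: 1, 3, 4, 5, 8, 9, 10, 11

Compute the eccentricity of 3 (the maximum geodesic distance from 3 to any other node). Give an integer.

Distances from 3: 0:2, 1:1, 2:1, 4:2, 5:1, 6:2, 7:2, 8:2, 9:2, 10:1, 11:1, 12:1.
The largest is 2 (to 9, 7, 8, 0, 6, and 4), so the eccentricity of 3 is 2.

2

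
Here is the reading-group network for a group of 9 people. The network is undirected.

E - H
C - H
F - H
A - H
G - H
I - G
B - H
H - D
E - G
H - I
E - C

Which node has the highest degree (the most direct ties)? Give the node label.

Degrees — A:1, B:1, C:2, D:1, E:3, F:1, G:3, H:8, I:2.
The maximum is 8, attained only by H.

H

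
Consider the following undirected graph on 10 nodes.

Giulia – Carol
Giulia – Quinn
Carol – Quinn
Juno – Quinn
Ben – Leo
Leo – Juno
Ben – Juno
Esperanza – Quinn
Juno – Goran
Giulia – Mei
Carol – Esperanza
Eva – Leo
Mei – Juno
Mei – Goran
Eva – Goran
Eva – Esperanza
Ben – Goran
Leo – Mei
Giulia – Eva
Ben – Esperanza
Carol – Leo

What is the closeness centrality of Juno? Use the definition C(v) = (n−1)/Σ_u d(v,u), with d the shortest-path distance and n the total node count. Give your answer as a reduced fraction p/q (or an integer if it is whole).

9/13

Distances from Juno: Ben:1, Carol:2, Esperanza:2, Eva:2, Giulia:2, Goran:1, Leo:1, Mei:1, Quinn:1. Sum = 13.
n = 10, so closeness = 9/13.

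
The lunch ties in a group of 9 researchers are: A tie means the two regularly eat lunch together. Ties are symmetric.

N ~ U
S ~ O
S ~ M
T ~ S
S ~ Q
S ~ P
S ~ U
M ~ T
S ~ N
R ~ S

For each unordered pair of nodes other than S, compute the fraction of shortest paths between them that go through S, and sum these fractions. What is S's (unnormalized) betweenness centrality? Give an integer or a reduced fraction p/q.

26

Pairs whose geodesics pass through S — N–O: 1; N–R: 1; N–P: 1; N–M: 1; N–Q: 1; N–T: 1; U–O: 1; U–R: 1; U–P: 1; U–M: 1; U–Q: 1; U–T: 1; O–R: 1; O–P: 1 … (+12 more pairs).
All other pairs contribute 0.
Summing the contributions gives betweenness(S) = 26.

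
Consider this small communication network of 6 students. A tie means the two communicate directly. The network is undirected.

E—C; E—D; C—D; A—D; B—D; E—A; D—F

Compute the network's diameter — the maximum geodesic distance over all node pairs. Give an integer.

2

Eccentricity of each node (its greatest distance to any other): A:2, B:2, C:2, D:1, E:2, F:2.
The maximum eccentricity is 2, realized for instance by the pair E–B via E – D – B. So the diameter is 2.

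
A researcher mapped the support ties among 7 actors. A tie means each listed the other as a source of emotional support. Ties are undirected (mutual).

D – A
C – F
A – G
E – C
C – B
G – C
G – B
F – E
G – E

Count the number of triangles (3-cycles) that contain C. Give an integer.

3

C's neighbors: B, E, F, and G.
Neighbor pairs that are themselves tied: C–B–G; C–E–F; C–E–G. Each forms one triangle with C, for 3 in total.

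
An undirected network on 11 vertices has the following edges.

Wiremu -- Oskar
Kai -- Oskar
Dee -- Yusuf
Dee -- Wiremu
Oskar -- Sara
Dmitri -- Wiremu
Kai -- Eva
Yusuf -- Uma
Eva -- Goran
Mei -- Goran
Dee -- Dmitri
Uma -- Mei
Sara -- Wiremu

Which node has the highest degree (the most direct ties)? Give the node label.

Wiremu

Degrees — Dee:3, Dmitri:2, Eva:2, Goran:2, Kai:2, Mei:2, Oskar:3, Sara:2, Uma:2, Wiremu:4, Yusuf:2.
The maximum is 4, attained only by Wiremu.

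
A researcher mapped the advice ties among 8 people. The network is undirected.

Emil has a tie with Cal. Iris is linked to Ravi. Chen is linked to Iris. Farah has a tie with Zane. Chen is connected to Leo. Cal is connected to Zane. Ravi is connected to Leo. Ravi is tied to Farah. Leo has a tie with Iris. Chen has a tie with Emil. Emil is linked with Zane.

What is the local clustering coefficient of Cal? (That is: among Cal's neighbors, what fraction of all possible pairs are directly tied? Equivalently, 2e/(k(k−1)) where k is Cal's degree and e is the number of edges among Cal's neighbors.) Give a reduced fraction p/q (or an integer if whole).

Cal's neighbors: Emil and Zane (k = 2).
Possible neighbor pairs: C(2,2) = 1. Edges among them: Emil–Zane → e = 1.
Clustering(Cal) = 1/1.

1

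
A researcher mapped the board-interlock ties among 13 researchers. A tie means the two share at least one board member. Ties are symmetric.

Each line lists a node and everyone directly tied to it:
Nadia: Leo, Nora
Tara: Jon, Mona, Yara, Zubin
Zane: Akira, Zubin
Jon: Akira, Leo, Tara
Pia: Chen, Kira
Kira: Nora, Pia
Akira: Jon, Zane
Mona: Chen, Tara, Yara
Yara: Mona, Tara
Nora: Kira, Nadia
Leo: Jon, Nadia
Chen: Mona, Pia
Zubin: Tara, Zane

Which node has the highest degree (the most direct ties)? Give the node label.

Tara

Degrees — Akira:2, Chen:2, Jon:3, Kira:2, Leo:2, Mona:3, Nadia:2, Nora:2, Pia:2, Tara:4, Yara:2, Zane:2, Zubin:2.
The maximum is 4, attained only by Tara.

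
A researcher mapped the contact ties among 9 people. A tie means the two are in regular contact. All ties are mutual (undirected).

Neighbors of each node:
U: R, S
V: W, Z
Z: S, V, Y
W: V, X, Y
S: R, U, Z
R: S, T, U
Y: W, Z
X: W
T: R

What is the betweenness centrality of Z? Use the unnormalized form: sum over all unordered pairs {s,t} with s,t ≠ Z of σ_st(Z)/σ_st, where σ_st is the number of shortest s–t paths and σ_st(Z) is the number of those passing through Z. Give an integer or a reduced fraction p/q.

33/2

Pairs whose geodesics pass through Z — R–X: 2/2; R–Y: 1; R–W: 2/2; R–V: 1; U–X: 2/2; U–Y: 1; U–W: 2/2; U–V: 1; T–X: 2/2; T–Y: 1; T–W: 2/2; T–V: 1; X–S: 2/2; Y–S: 1 … (+3 more pairs).
All other pairs contribute 0.
Summing the contributions gives betweenness(Z) = 33/2.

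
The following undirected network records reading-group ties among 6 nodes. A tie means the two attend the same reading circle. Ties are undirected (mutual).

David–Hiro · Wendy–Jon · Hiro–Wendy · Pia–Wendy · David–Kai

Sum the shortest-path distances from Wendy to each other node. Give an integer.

8

Distances from Wendy: David:2, Hiro:1, Jon:1, Kai:3, Pia:1.
Sum = 2 + 1 + 1 + 3 + 1 = 8.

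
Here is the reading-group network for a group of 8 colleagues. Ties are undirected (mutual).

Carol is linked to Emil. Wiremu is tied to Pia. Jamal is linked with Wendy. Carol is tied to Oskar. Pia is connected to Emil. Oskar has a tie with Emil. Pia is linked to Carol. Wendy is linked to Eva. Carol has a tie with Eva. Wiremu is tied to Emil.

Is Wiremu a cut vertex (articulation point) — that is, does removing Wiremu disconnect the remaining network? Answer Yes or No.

Even without Wiremu, every remaining node can still reach every other (the residual graph is connected), so Wiremu is not a cut vertex.

No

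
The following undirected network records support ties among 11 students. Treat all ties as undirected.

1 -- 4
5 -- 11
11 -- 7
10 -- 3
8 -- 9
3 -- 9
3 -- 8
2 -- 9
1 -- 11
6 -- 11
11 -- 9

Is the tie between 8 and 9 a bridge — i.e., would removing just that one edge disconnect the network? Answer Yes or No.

No

Even without that edge, 8 still reaches 9 via 8 – 3 – 9, so the network stays connected. Not a bridge.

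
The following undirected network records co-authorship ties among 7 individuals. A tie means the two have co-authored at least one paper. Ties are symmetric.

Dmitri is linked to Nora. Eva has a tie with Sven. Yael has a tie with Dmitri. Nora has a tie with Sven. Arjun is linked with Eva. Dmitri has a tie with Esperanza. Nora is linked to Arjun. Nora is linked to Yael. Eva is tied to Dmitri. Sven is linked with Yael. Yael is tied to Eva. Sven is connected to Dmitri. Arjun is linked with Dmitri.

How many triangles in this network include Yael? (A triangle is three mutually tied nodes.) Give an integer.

Yael's neighbors: Dmitri, Eva, Nora, and Sven.
Neighbor pairs that are themselves tied: Yael–Dmitri–Eva; Yael–Dmitri–Nora; Yael–Dmitri–Sven; Yael–Eva–Sven; Yael–Nora–Sven. Each forms one triangle with Yael, for 5 in total.

5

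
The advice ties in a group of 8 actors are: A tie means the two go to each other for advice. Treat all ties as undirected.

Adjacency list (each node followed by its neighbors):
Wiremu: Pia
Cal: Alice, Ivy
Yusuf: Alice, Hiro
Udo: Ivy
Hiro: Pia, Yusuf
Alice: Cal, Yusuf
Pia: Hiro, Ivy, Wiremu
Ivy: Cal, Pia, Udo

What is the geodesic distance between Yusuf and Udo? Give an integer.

4

One shortest route is Yusuf – Hiro – Pia – Ivy – Udo, which uses 4 edges, and at distance 3 from Yusuf we only reach {Ivy, Wiremu}, which does not include Udo. So d(Yusuf,Udo) = 4.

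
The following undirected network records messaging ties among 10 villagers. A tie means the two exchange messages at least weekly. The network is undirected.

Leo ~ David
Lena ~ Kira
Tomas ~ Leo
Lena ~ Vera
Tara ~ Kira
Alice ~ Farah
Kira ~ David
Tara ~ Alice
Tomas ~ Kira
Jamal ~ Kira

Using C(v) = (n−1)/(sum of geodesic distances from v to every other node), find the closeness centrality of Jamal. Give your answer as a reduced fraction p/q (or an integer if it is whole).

Distances from Jamal: Alice:3, David:2, Farah:4, Kira:1, Lena:2, Leo:3, Tara:2, Tomas:2, Vera:3. Sum = 22.
n = 10, so closeness = 9/22.

9/22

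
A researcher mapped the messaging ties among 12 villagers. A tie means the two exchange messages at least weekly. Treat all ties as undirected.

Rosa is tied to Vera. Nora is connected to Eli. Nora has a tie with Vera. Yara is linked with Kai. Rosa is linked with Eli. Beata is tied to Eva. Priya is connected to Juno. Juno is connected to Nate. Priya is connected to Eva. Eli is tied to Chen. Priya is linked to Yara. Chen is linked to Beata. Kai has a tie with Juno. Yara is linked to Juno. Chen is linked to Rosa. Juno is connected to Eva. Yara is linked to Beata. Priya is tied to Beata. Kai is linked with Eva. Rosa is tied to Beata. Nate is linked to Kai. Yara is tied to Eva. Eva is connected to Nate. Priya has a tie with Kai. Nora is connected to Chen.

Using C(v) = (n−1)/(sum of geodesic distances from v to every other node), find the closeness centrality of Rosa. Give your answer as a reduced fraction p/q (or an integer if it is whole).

Distances from Rosa: Beata:1, Chen:1, Eli:1, Eva:2, Juno:3, Kai:3, Nate:3, Nora:2, Priya:2, Vera:1, Yara:2. Sum = 21.
n = 12, so closeness = 11/21.

11/21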